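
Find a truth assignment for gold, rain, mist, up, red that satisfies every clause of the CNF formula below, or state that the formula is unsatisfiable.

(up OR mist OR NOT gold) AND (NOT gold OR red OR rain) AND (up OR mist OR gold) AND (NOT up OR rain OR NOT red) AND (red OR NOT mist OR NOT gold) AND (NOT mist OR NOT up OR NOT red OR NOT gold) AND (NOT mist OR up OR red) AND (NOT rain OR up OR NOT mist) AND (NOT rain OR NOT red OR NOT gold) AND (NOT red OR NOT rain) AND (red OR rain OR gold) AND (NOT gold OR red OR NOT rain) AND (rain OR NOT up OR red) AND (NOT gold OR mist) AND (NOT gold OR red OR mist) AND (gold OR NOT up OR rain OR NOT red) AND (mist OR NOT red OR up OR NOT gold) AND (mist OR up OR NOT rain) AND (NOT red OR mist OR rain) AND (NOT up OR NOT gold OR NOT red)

Branch on red: set red = false.
Branch on gold: set gold = false.
Unit clause (rain) forces rain = true.
Branch on up: set up = true.
Every clause is now satisfied; mist is unconstrained.

gold: false, rain: true, mist: false, up: true, red: false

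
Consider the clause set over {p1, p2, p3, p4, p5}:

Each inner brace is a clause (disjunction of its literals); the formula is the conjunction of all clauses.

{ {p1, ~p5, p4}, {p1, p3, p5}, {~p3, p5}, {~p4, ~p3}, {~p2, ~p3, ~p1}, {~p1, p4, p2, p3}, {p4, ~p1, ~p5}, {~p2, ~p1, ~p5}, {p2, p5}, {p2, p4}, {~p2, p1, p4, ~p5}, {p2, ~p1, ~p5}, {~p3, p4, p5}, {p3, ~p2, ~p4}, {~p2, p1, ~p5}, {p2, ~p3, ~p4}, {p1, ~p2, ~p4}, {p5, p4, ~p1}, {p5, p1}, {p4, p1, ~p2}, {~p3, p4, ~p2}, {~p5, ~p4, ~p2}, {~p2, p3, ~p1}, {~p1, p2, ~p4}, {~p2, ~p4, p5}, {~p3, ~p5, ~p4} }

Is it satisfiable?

Try p3 = 0.
Try p1 = 0.
Unit clause (p5) forces p5 = 1.
Unit clause (p4) forces p4 = 1.
Unit clause (~p2) forces p2 = 0.
All clauses are satisfied.
A satisfying assignment: p1 ↦ 0, p2 ↦ 0, p3 ↦ 0, p4 ↦ 1, p5 ↦ 1.

Yes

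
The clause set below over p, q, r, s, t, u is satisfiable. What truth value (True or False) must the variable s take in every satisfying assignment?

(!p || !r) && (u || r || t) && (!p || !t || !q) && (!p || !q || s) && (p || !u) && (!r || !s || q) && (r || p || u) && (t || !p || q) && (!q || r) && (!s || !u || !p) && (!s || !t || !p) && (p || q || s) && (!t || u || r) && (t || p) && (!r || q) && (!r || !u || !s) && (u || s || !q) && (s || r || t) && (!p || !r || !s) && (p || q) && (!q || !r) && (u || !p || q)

False

Suppose s = true.
Case p = false:
Unit clause (!u) forces u = false.
Unit clause (r) forces r = true.
Unit clause (q) forces q = true.
That conflicts with the unit clause (!q).
So p must be the other value — set p = true.
Unit clause (!r) forces r = false.
Unit clause (!q) forces q = false.
Unit clause (t) forces t = true.
That conflicts with the unit clause (!t).
Either choice for p ends in contradiction.
So every satisfying assignment has s = False.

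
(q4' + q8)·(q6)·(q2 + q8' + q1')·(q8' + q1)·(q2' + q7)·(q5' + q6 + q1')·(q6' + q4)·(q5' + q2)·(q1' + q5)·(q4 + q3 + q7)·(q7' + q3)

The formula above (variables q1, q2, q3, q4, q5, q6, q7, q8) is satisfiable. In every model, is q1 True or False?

Suppose q1 = 0.
The clause (q6) is unit, so q6 = 1.
The clause (q8') is unit, so q8 = 0.
The clause (q4') is unit, so q4 = 0.
Now (q4) is unsatisfied and unit — conflict.
So every satisfying assignment has q1 = True.

True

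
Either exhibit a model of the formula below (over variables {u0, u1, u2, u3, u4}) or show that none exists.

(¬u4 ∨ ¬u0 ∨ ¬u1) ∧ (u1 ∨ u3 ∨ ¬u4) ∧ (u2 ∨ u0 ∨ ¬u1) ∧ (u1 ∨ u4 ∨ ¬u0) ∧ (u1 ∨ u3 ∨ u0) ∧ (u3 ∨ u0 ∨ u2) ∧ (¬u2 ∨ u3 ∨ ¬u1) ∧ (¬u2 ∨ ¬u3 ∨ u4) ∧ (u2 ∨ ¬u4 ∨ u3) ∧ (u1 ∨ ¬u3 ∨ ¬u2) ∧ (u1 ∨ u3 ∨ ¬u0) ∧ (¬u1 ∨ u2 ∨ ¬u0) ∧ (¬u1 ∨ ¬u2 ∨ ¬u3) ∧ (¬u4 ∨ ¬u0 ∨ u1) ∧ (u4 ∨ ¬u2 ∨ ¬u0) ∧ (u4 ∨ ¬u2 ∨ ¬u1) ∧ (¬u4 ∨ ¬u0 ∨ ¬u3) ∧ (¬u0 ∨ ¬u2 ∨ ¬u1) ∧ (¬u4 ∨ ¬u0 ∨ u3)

Case u4 = True:
Case u0 = False:
Case u1 = False:
Unit clause (u3) forces u3 = True.
Unit clause (¬u2) forces u2 = False.
This assignment satisfies each clause.

u0 ↦ False; u1 ↦ False; u2 ↦ False; u3 ↦ True; u4 ↦ True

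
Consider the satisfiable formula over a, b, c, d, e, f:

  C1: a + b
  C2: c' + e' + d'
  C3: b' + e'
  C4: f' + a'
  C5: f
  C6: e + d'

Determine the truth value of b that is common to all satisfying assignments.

Suppose b = 0.
The clause (a) is unit, so a = 1.
The clause (f') is unit, so f = 0.
Now (f) is unsatisfied and unit — conflict.
So every satisfying assignment has b = True.

True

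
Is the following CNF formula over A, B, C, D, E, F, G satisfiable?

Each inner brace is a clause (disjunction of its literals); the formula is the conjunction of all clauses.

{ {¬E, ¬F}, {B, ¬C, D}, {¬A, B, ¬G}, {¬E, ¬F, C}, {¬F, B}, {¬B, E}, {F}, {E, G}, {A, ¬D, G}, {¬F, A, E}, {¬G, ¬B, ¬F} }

From the singleton clause (F), F = True.
From the singleton clause (¬E), E = False.
From the singleton clause (B), B = True.
Now (¬B) is unsatisfied and unit — conflict.
No assignment satisfies every clause.

No, unsatisfiable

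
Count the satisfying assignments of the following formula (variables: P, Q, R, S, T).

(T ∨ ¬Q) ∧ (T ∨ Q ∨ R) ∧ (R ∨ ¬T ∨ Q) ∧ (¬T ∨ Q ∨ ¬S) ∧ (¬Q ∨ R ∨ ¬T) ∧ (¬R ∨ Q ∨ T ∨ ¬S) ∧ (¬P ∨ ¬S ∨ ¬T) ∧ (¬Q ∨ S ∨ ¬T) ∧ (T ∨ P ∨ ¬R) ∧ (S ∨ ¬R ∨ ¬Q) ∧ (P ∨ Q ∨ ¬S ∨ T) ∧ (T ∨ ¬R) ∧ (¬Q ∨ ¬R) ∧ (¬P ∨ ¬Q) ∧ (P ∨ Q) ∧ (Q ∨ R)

1

There are 2^5 = 32 truth assignments over (P, Q, R, S, T).
Split on Q. With Q = True, the clauses containing Q are satisfied and ¬Q drops from the rest; 0 of the 2^4 = 16 assignments to the other variables satisfy what remains.
With Q = False, by the same count on the reduced clause set, 1 assignment works.
(One model: P=T, Q=F, R=T, S=F, T=T.)
Total: 0 + 1 = 1.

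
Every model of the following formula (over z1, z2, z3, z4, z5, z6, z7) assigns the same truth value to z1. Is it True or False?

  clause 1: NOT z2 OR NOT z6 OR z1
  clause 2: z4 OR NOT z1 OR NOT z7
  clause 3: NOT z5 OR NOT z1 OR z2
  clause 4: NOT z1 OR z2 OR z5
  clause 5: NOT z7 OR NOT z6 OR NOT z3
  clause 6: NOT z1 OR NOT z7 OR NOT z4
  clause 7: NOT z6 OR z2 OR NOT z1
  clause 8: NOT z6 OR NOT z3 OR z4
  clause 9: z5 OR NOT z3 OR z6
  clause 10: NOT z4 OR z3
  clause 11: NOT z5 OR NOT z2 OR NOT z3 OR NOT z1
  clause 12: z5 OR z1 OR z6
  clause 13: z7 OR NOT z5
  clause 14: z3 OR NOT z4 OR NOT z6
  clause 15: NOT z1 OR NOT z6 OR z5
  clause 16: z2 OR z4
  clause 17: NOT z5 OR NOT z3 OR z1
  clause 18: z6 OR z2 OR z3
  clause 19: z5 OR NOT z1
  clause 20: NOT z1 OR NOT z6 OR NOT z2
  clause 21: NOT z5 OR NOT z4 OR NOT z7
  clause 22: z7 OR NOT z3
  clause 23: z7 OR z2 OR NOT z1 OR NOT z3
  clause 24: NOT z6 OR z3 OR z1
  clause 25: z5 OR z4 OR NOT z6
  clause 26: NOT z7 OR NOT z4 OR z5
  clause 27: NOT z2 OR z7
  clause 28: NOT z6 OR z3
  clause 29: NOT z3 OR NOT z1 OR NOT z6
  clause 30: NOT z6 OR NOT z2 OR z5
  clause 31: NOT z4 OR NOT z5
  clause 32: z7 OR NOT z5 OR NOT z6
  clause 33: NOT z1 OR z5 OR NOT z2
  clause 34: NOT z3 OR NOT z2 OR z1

Suppose z1 = true.
Unit clause (z5) forces z5 = true.
Unit clause (z2) forces z2 = true.
Unit clause (NOT z3) forces z3 = false.
Unit clause (NOT z4) forces z4 = false.
Unit clause (NOT z7) forces z7 = false.
That conflicts with the unit clause (z7).
So every satisfying assignment has z1 = False.

False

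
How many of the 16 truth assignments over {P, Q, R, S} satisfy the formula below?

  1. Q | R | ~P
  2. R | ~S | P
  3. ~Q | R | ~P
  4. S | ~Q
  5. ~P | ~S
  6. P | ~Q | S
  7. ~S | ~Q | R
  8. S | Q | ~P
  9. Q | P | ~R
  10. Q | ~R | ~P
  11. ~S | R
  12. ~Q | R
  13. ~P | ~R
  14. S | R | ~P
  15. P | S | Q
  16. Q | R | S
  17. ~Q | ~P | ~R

There are 2^4 = 16 truth assignments over (P, Q, R, S).
Split on R. With R = 1, the clauses containing R are satisfied and ~R drops from the rest; 1 of the 2^3 = 8 assignments to the other variables satisfy what remains.
With R = 0, by the same count on the reduced clause set, 0 assignments work.
(One model: P=F, Q=T, R=T, S=T.)
Total: 1 + 0 = 1.

1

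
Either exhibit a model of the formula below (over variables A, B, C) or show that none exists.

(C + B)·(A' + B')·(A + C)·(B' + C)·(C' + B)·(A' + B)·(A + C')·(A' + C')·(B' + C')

UNSATISFIABLE

Try C = 1.
(B) alone gives B = 1.
But (B') is also a unit clause — contradiction.
That branch fails; take C = 0 instead.
(B) alone gives B = 1.
But (B') is also a unit clause — contradiction.
Neither C = 1 nor C = 0 works.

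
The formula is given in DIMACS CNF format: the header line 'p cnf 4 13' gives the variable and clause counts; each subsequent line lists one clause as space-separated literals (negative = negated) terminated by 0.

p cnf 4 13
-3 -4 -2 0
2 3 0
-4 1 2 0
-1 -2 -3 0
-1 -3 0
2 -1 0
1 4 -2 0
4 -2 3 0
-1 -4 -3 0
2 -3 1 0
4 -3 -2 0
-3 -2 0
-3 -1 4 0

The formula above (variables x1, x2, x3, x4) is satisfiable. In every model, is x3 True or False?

Suppose x3 = True.
Unit clause (¬x1) forces x1 = False.
Unit clause (x2) forces x2 = True.
That conflicts with the unit clause (¬x2).
So every satisfying assignment has x3 = False.

False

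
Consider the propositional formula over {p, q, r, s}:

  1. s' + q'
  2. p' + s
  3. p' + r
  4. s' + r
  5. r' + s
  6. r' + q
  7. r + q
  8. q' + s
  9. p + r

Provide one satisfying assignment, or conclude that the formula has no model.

UNSATISFIABLE

Case s = 0:
Unit clause (p') forces p = 0.
Unit clause (r') forces r = 0.
But (r) is also a unit clause — contradiction.
Backtrack on s: now try s = 1.
Unit clause (q') forces q = 0.
Unit clause (r) forces r = 1.
But (r') is also a unit clause — contradiction.
Both values of s lead to a conflict.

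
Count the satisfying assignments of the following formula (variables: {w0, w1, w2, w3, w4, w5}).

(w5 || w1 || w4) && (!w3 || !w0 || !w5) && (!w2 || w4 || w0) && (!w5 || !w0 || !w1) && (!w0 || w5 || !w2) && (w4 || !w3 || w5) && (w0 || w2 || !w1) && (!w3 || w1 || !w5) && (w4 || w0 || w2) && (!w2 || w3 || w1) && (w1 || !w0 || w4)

There are 2^6 = 64 truth assignments over (w0, w1, w2, w3, w4, w5).
Split on w3. With w3 = true, the clauses containing w3 are satisfied and !w3 drops from the rest; 6 of the 2^5 = 32 assignments to the other variables satisfy what remains.
With w3 = false, by the same count on the reduced clause set, 8 assignments work.
(One model: w0=F, w1=F, w2=F, w3=F, w4=T, w5=F.)
Total: 6 + 8 = 14.

14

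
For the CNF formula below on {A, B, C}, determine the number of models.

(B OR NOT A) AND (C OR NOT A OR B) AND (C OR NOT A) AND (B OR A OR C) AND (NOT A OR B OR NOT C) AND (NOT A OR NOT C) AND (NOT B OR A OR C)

There are 2^3 = 8 truth assignments over (A, B, C).
Check each against the 7 clauses (columns in the order A, B, C):
  F F F  ✗ fails (B OR A OR C)
  F F T  ✓ satisfies all
  F T F  ✗ fails (NOT B OR A OR C)
  F T T  ✓ satisfies all
  T F F  ✗ fails (B OR NOT A)
  T F T  ✗ fails (B OR NOT A)
  T T F  ✗ fails (C OR NOT A)
  T T T  ✗ fails (NOT A OR NOT C)
2 of the 8 rows are models.

2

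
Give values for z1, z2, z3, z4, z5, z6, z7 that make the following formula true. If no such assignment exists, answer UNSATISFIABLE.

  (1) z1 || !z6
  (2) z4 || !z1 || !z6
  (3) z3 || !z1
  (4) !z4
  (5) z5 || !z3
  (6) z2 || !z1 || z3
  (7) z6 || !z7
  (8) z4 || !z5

From the singleton clause (!z4), z4 = false.
From the singleton clause (!z5), z5 = false.
From the singleton clause (!z3), z3 = false.
From the singleton clause (!z1), z1 = false.
From the singleton clause (!z6), z6 = false.
From the singleton clause (!z7), z7 = false.
No clause remains; z2 is free.

z1: false; z2: false; z3: false; z4: false; z5: false; z6: false; z7: false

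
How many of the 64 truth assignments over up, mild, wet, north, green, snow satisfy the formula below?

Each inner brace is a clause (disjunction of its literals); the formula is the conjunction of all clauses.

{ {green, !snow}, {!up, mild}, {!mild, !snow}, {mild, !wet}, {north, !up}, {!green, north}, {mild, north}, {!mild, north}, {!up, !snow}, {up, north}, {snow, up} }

There are 2^6 = 64 truth assignments over (up, mild, wet, north, green, snow).
Split on up. With up = true, the clauses containing up are satisfied and !up drops from the rest; 4 of the 2^5 = 32 assignments to the other variables satisfy what remains.
With up = false, by the same count on the reduced clause set, 1 assignment works.
Total: 4 + 1 = 5.

5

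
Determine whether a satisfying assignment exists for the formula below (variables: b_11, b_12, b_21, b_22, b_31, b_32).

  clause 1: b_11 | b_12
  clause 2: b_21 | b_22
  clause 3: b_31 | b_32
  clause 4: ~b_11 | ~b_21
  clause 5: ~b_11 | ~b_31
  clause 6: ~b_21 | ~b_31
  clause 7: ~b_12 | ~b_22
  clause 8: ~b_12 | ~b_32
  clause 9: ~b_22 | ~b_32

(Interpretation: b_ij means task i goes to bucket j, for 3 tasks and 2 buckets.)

Suppose b_11 = 1.
Unit clause (~b_21) forces b_21 = 0.
Unit clause (b_22) forces b_22 = 1.
Unit clause (~b_31) forces b_31 = 0.
Unit clause (b_32) forces b_32 = 1.
Now (~b_32) is unsatisfied and unit — conflict.
That branch fails; take b_11 = 0 instead.
Unit clause (b_12) forces b_12 = 1.
Unit clause (~b_22) forces b_22 = 0.
Unit clause (b_21) forces b_21 = 1.
Unit clause (~b_31) forces b_31 = 0.
Unit clause (b_32) forces b_32 = 1.
Now (~b_32) is unsatisfied and unit — conflict.
Either choice for b_11 ends in contradiction.
No assignment satisfies every clause.

No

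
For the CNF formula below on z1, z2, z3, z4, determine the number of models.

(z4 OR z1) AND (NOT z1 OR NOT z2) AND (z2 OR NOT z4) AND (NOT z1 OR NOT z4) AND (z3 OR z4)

There are 2^4 = 16 truth assignments over (z1, z2, z3, z4).
Split on z1. With z1 = true, the clauses containing z1 are satisfied and NOT z1 drops from the rest; 1 of the 2^3 = 8 assignments to the other variables satisfy what remains.
With z1 = false, by the same count on the reduced clause set, 2 assignments work.
(One model: z1=F, z2=T, z3=F, z4=T.)
Total: 1 + 2 = 3.

3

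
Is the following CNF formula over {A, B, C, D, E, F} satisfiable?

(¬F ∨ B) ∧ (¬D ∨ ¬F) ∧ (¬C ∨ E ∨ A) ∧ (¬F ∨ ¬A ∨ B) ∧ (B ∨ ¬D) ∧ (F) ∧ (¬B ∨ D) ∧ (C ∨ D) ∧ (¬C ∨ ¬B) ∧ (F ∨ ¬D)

Unsatisfiable

From the singleton clause (F), F = True.
From the singleton clause (B), B = True.
From the singleton clause (¬D), D = False.
That conflicts with the unit clause (D).
No assignment satisfies every clause.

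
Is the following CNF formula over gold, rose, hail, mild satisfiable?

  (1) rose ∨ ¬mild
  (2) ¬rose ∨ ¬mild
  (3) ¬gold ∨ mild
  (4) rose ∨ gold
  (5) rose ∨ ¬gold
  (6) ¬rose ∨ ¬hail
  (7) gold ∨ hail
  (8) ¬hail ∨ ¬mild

No

Branch on rose: set rose = True.
From the singleton clause (¬mild), mild = False.
From the singleton clause (¬gold), gold = False.
From the singleton clause (¬hail), hail = False.
That conflicts with the unit clause (hail).
That branch fails; take rose = False instead.
From the singleton clause (¬mild), mild = False.
From the singleton clause (¬gold), gold = False.
That conflicts with the unit clause (gold).
Either choice for rose ends in contradiction.
No assignment satisfies every clause.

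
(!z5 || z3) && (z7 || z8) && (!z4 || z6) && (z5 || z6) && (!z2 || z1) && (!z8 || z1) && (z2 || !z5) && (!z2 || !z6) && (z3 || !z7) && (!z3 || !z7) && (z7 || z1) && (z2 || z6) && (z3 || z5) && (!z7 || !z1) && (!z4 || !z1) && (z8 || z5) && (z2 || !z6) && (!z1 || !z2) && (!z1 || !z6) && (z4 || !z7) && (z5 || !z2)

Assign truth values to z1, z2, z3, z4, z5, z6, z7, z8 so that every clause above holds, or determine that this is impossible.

Case z5 = false:
From the singleton clause (z6), z6 = true.
From the singleton clause (!z2), z2 = false.
But (z2) is also a unit clause — contradiction.
Backtrack on z5: now try z5 = true.
From the singleton clause (z3), z3 = true.
From the singleton clause (z2), z2 = true.
From the singleton clause (z1), z1 = true.
But (!z1) is also a unit clause — contradiction.
Both values of z5 lead to a conflict.

UNSATISFIABLE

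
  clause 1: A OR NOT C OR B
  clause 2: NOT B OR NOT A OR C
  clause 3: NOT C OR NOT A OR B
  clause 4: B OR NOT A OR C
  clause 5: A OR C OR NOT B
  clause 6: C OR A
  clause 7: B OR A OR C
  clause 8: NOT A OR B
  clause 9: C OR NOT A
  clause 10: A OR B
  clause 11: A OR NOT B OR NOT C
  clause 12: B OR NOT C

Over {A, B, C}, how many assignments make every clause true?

There are 2^3 = 8 truth assignments over (A, B, C).
Check each against the 12 clauses (columns in the order A, B, C):
  F F F  ✗ fails (C OR A)
  F F T  ✗ fails (A OR NOT C OR B)
  F T F  ✗ fails (A OR C OR NOT B)
  F T T  ✗ fails (A OR NOT B OR NOT C)
  T F F  ✗ fails (B OR NOT A OR C)
  T F T  ✗ fails (NOT C OR NOT A OR B)
  T T F  ✗ fails (NOT B OR NOT A OR C)
  T T T  ✓ satisfies all
1 of the 8 rows is a model.

1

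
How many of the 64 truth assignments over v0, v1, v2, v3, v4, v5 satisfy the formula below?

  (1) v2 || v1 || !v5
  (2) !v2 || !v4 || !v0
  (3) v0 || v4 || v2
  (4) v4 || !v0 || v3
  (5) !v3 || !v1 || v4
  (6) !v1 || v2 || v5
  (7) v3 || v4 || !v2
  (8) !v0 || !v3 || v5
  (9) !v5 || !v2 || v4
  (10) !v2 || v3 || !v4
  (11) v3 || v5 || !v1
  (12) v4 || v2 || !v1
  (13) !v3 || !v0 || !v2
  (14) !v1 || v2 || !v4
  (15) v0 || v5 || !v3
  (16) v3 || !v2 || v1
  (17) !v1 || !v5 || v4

4

There are 2^6 = 64 truth assignments over (v0, v1, v2, v3, v4, v5).
Split on v3. With v3 = true, the clauses containing v3 are satisfied and !v3 drops from the rest; 2 of the 2^5 = 32 assignments to the other variables satisfy what remains.
With v3 = false, by the same count on the reduced clause set, 2 assignments work.
(One model: v0=F, v1=F, v2=F, v3=F, v4=T, v5=F.)
Total: 2 + 2 = 4.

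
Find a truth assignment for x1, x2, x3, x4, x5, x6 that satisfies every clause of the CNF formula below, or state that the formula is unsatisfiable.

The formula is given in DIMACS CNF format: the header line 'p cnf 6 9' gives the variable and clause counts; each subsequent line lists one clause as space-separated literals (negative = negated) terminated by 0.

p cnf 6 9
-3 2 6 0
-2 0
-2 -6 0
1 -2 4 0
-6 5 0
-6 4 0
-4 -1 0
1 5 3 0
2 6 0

(¬x2) alone gives x2 = False.
(x6) alone gives x6 = True.
(x5) alone gives x5 = True.
(x4) alone gives x4 = True.
(¬x1) alone gives x1 = False.
All clauses hold; x3 can take either value.

x1 ↦ False; x2 ↦ False; x3 ↦ True; x4 ↦ True; x5 ↦ True; x6 ↦ True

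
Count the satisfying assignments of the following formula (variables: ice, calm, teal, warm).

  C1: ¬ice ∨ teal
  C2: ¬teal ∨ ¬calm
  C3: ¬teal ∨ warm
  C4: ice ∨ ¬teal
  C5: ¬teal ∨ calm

There are 2^4 = 16 truth assignments over (ice, calm, teal, warm).
Check each against the 5 clauses (columns in the order ice, calm, teal, warm):
  F F F F  ✓ satisfies all
  F F F T  ✓ satisfies all
  F F T F  ✗ fails (¬teal ∨ warm)
  F F T T  ✗ fails (ice ∨ ¬teal)
  F T F F  ✓ satisfies all
  F T F T  ✓ satisfies all
  F T T F  ✗ fails (¬teal ∨ ¬calm)
  F T T T  ✗ fails (¬teal ∨ ¬calm)
  T F F F  ✗ fails (¬ice ∨ teal)
  T F F T  ✗ fails (¬ice ∨ teal)
  T F T F  ✗ fails (¬teal ∨ warm)
  T F T T  ✗ fails (¬teal ∨ calm)
  T T F F  ✗ fails (¬ice ∨ teal)
  T T F T  ✗ fails (¬ice ∨ teal)
  T T T F  ✗ fails (¬teal ∨ ¬calm)
  T T T T  ✗ fails (¬teal ∨ ¬calm)
4 of the 16 rows are models.

4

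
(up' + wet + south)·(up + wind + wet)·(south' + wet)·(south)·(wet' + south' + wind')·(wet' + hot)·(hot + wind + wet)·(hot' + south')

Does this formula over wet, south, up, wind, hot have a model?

From the singleton clause (south), south = 1.
From the singleton clause (wet), wet = 1.
From the singleton clause (wind'), wind = 0.
From the singleton clause (hot), hot = 1.
Now (hot') is unsatisfied and unit — conflict.
No assignment satisfies every clause.

Unsatisfiable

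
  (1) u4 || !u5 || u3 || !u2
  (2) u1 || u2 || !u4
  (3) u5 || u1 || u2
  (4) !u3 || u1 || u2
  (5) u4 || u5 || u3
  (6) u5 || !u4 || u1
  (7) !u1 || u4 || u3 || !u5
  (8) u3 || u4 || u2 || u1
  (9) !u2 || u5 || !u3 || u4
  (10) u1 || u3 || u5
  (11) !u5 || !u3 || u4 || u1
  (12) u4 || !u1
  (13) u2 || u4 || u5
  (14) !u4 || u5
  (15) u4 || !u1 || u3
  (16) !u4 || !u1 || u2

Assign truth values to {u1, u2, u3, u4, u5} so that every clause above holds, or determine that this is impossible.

Try u4 = true.
The clause (u5) is unit, so u5 = true.
Try u1 = false.
The clause (u2) is unit, so u2 = true.
No clause remains; u3 is free.

u1=false; u2=true; u3=false; u4=true; u5=true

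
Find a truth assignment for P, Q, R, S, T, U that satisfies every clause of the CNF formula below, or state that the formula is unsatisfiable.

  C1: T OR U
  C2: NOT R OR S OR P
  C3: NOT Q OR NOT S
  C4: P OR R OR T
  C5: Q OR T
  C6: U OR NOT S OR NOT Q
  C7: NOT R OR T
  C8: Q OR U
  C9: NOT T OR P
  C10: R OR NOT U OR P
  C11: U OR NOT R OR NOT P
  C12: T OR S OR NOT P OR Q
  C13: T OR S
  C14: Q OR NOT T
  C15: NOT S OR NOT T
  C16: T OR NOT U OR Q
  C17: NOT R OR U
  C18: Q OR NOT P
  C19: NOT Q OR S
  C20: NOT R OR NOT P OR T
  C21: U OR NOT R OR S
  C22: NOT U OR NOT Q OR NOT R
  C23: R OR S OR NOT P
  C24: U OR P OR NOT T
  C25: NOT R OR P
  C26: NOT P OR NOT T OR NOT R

Try T = true.
(P) alone gives P = true.
(Q) alone gives Q = true.
(NOT S) alone gives S = false.
Now (S) is unsatisfied and unit — conflict.
Undo T and try T = false.
(U) alone gives U = true.
(Q) alone gives Q = true.
(NOT S) alone gives S = false.
Now (S) is unsatisfied and unit — conflict.
Either choice for T ends in contradiction.

UNSATISFIABLE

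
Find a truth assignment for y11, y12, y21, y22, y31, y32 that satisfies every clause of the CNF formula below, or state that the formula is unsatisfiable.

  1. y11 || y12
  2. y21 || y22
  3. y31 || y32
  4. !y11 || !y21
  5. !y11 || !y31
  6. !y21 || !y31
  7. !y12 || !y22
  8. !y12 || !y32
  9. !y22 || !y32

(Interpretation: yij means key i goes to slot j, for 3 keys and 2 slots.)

Branch on y11: set y11 = true.
From the singleton clause (!y21), y21 = false.
From the singleton clause (y22), y22 = true.
From the singleton clause (!y31), y31 = false.
From the singleton clause (y32), y32 = true.
That conflicts with the unit clause (!y32).
Backtrack on y11: now try y11 = false.
From the singleton clause (y12), y12 = true.
From the singleton clause (!y22), y22 = false.
From the singleton clause (y21), y21 = true.
From the singleton clause (!y31), y31 = false.
From the singleton clause (y32), y32 = true.
That conflicts with the unit clause (!y32).
Either choice for y11 ends in contradiction.

UNSATISFIABLE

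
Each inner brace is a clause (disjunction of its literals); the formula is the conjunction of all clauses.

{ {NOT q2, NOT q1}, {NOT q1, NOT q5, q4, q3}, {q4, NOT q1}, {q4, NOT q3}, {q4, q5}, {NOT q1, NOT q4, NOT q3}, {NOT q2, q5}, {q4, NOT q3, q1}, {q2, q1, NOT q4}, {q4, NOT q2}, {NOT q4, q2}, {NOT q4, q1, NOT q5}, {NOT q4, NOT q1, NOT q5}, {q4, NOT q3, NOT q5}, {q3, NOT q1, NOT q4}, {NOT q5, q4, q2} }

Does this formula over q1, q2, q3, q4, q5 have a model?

No, unsatisfiable

Try q2 = false.
Unit clause (NOT q4) forces q4 = false.
Unit clause (NOT q1) forces q1 = false.
Unit clause (NOT q3) forces q3 = false.
Unit clause (q5) forces q5 = true.
Now (NOT q5) is unsatisfied and unit — conflict.
Undo q2 and try q2 = true.
Unit clause (NOT q1) forces q1 = false.
Unit clause (q5) forces q5 = true.
Unit clause (q4) forces q4 = true.
Now (NOT q4) is unsatisfied and unit — conflict.
Neither q2 = true nor q2 = false works.
No assignment satisfies every clause.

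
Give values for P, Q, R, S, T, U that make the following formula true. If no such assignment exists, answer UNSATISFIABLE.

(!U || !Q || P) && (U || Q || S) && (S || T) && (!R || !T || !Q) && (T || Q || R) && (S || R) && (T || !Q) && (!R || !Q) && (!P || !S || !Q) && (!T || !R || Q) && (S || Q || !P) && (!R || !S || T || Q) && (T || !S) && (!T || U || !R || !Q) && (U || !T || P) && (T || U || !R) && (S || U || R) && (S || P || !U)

Case S = true:
Unit clause (T) forces T = true.
Case R = false:
Case P = true:
Unit clause (!Q) forces Q = false.
No clause remains; U is free.

P=true,  Q=false,  R=false,  S=true,  T=true,  U=false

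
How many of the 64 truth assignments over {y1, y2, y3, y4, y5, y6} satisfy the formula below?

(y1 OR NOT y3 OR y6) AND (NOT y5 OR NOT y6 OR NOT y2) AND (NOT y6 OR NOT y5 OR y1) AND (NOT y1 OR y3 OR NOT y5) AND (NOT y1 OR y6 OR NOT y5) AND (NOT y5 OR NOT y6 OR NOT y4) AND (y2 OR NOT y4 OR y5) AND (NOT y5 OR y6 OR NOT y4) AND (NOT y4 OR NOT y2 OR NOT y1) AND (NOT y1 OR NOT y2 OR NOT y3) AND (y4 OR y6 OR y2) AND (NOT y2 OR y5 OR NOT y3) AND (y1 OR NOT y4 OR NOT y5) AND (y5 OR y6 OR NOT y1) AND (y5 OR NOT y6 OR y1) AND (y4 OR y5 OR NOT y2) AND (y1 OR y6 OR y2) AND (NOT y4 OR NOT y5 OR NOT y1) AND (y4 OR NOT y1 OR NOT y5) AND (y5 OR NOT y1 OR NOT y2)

There are 2^6 = 64 truth assignments over (y1, y2, y3, y4, y5, y6).
Split on y5. With y5 = true, the clauses containing y5 are satisfied and NOT y5 drops from the rest; 1 of the 2^5 = 32 assignments to the other variables satisfy what remains.
With y5 = false, by the same count on the reduced clause set, 3 assignments work.
(One model: y1=F, y2=T, y3=F, y4=F, y5=T, y6=F.)
Total: 1 + 3 = 4.

4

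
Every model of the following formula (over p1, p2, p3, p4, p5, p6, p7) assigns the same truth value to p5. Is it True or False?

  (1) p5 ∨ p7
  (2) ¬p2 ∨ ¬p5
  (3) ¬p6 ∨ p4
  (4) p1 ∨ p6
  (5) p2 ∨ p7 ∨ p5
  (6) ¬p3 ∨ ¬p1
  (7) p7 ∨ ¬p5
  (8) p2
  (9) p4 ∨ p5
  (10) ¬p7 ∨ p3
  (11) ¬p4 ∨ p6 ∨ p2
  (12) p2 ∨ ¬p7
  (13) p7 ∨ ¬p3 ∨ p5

False

Suppose p5 = True.
Unit clause (¬p2) forces p2 = False.
Now (p2) is unsatisfied and unit — conflict.
So every satisfying assignment has p5 = False.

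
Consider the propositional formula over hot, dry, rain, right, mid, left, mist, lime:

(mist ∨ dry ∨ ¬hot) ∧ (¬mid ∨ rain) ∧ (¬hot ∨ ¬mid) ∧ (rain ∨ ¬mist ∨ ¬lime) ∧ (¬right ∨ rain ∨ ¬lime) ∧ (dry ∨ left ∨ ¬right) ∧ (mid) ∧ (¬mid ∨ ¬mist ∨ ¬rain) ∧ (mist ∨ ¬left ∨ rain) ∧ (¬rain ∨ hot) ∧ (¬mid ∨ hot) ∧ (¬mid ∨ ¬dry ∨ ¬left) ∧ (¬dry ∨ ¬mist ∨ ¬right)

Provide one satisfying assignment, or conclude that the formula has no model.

The clause (mid) is unit, so mid = True.
The clause (rain) is unit, so rain = True.
The clause (¬hot) is unit, so hot = False.
Now (hot) is unsatisfied and unit — conflict.

UNSATISFIABLE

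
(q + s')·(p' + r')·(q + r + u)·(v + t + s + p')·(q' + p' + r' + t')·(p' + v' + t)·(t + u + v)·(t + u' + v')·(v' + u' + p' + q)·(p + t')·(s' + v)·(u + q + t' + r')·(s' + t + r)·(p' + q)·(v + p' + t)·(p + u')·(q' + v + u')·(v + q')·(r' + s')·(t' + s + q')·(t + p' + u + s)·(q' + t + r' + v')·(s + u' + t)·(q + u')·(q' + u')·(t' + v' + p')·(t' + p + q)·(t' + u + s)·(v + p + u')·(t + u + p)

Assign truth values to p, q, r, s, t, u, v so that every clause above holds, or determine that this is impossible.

UNSATISFIABLE

Case q = 1:
Unit clause (v) forces v = 1.
Unit clause (u') forces u = 0.
Case p = 0:
Unit clause (t') forces t = 0.
But (t) is also a unit clause — contradiction.
That branch fails; take p = 1 instead.
Unit clause (r') forces r = 0.
Unit clause (t) forces t = 1.
But (t') is also a unit clause — contradiction.
Either choice for p ends in contradiction.
That branch fails; take q = 0 instead.
Unit clause (s') forces s = 0.
Unit clause (p') forces p = 0.
Unit clause (t') forces t = 0.
Unit clause (u') forces u = 0.
But (u) is also a unit clause — contradiction.
Either choice for q ends in contradiction.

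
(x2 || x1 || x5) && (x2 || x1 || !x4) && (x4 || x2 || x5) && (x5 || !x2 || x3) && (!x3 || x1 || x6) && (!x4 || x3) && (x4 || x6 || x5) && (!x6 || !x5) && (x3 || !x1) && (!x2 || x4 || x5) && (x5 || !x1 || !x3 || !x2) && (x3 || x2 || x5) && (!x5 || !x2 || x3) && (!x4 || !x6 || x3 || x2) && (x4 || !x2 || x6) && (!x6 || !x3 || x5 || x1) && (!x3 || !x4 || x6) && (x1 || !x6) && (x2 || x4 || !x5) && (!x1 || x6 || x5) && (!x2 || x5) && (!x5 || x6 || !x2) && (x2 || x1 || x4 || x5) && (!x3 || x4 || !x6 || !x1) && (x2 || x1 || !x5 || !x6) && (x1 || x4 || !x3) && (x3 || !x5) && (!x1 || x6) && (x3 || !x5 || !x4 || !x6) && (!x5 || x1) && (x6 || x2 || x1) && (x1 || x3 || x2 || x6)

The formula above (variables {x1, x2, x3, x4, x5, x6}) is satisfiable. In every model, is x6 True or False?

Suppose x6 = false.
Unit clause (!x1) forces x1 = false.
Unit clause (!x3) forces x3 = false.
Unit clause (!x4) forces x4 = false.
Unit clause (x5) forces x5 = true.
Now (!x5) is unsatisfied and unit — conflict.
So every satisfying assignment has x6 = True.

True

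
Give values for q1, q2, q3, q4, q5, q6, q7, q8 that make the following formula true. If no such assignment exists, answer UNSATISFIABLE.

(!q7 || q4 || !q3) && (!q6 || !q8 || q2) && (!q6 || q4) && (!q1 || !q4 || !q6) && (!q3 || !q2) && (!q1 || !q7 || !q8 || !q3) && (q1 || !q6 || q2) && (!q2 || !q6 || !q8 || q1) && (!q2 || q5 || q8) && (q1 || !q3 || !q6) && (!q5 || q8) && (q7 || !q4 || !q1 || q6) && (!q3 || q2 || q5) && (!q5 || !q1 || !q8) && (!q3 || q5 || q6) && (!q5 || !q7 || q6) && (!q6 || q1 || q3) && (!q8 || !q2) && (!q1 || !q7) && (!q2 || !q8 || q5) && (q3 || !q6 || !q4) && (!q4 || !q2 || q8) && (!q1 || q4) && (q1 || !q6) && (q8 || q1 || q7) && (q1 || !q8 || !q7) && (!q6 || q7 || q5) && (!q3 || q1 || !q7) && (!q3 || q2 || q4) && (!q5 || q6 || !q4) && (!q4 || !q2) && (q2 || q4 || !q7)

q1=false, q2=false, q3=false, q4=true, q5=false, q6=false, q7=true, q8=false

Case q6 = false:
Case q3 = false:
Case q5 = false:
Case q2 = false:
Case q1 = false:
Case q8 = false:
From the singleton clause (q7), q7 = true.
From the singleton clause (q4), q4 = true.
This assignment satisfies each clause.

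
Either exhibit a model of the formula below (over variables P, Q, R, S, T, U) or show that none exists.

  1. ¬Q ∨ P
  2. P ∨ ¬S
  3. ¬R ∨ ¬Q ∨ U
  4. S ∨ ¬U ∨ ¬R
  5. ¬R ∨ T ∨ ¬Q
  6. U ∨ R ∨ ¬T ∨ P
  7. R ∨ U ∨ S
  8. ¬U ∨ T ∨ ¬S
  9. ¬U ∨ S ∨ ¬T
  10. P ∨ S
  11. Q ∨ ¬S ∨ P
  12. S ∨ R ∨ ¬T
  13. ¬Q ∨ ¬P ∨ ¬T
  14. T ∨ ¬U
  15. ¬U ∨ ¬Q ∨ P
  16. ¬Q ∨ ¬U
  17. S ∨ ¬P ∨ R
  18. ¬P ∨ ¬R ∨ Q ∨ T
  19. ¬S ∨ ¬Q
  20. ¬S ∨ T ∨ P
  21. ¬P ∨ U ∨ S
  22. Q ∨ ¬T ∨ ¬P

P=True; Q=False; R=False; S=True; T=False; U=False

Suppose Q = False.
Suppose P = True.
The clause (¬T) is unit, so T = False.
The clause (¬U) is unit, so U = False.
The clause (¬R) is unit, so R = False.
The clause (S) is unit, so S = True.
All clauses are satisfied.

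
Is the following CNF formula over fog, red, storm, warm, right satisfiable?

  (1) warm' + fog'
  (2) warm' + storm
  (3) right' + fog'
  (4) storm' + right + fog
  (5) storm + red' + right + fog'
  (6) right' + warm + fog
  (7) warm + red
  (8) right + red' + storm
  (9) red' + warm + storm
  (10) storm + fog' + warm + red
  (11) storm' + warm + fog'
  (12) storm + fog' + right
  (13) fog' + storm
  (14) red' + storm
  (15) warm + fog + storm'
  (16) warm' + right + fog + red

Yes, satisfiable

Try warm = 1.
(fog') alone gives fog = 0.
(storm) alone gives storm = 1.
(right) alone gives right = 1.
Every clause is now satisfied; red is unconstrained.
A satisfying assignment: fog=0, red=0, storm=1, warm=1, right=1.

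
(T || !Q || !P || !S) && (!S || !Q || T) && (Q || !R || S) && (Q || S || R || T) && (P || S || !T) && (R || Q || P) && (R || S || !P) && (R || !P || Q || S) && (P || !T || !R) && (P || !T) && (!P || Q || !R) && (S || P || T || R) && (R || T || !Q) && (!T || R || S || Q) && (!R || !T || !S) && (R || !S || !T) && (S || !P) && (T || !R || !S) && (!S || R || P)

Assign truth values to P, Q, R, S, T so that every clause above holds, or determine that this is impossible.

P: false; Q: true; R: true; S: false; T: false

Suppose P = false.
From the singleton clause (!T), T = false.
Suppose S = false.
From the singleton clause (R), R = true.
From the singleton clause (Q), Q = true.
This assignment satisfies each clause.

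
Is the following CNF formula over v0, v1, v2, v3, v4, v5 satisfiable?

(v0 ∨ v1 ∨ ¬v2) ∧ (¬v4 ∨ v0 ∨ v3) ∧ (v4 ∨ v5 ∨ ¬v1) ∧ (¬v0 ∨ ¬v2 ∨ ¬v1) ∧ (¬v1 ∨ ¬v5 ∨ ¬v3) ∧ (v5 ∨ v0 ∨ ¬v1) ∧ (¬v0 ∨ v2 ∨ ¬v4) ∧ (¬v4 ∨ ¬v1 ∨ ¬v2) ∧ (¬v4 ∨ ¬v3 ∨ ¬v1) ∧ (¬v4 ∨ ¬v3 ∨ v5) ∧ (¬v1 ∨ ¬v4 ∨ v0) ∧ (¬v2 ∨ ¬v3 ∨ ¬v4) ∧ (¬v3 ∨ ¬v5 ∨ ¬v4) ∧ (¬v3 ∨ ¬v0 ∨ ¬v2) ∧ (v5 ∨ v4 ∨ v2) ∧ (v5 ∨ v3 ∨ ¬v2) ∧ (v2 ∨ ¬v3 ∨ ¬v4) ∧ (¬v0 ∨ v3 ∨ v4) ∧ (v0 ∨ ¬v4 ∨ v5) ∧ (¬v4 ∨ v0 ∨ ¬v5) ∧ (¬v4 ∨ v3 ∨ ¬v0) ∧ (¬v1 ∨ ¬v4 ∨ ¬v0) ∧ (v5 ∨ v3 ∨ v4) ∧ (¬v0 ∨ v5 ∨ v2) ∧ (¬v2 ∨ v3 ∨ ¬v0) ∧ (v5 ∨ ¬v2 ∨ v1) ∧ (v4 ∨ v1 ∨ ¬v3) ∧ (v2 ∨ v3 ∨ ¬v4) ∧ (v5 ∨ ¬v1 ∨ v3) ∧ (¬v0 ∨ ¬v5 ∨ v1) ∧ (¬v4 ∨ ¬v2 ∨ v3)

Satisfiable

Case v0 = False:
Case v1 = True:
Unit clause (v5) forces v5 = True.
Unit clause (¬v3) forces v3 = False.
Unit clause (¬v4) forces v4 = False.
Every clause is now satisfied; v2 is unconstrained.
A satisfying assignment: v0: False,  v1: True,  v2: False,  v3: False,  v4: False,  v5: True.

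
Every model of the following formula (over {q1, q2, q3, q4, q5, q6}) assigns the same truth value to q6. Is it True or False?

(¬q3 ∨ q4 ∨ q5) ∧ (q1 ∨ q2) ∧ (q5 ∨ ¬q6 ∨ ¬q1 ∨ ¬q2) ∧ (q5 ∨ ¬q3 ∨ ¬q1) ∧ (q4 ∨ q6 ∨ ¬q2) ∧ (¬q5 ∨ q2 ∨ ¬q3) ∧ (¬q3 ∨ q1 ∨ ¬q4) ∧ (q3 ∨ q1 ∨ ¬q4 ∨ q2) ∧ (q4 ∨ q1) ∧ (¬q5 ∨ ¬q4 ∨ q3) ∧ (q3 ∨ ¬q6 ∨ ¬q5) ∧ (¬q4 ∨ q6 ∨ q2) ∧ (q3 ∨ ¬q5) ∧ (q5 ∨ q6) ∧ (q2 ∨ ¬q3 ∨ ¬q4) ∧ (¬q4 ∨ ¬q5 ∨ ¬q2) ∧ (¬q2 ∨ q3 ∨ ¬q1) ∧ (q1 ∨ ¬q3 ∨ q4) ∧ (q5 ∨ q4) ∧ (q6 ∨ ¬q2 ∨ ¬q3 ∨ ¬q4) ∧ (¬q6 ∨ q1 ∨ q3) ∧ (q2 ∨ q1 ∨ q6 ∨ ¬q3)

True

Suppose q6 = False.
From the singleton clause (q5), q5 = True.
From the singleton clause (q3), q3 = True.
From the singleton clause (q2), q2 = True.
From the singleton clause (q4), q4 = True.
That conflicts with the unit clause (¬q4).
So every satisfying assignment has q6 = True.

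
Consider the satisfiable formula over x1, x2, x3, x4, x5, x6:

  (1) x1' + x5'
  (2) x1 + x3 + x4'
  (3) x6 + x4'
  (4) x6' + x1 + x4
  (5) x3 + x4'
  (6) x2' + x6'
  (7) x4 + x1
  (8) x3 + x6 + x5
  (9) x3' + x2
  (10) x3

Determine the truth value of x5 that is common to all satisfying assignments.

False

Suppose x5 = 1.
From the singleton clause (x1'), x1 = 0.
From the singleton clause (x4), x4 = 1.
From the singleton clause (x3), x3 = 1.
From the singleton clause (x6), x6 = 1.
From the singleton clause (x2'), x2 = 0.
Now (x2) is unsatisfied and unit — conflict.
So every satisfying assignment has x5 = False.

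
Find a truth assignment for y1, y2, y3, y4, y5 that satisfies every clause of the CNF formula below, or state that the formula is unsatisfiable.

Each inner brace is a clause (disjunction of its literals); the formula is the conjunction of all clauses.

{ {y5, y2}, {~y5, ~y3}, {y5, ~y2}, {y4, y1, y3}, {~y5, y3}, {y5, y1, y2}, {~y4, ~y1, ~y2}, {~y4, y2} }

UNSATISFIABLE

Branch on y5: set y5 = 1.
From the singleton clause (~y3), y3 = 0.
But (y3) is also a unit clause — contradiction.
So y5 must be the other value — set y5 = 0.
From the singleton clause (y2), y2 = 1.
But (~y2) is also a unit clause — contradiction.
Both values of y5 lead to a conflict.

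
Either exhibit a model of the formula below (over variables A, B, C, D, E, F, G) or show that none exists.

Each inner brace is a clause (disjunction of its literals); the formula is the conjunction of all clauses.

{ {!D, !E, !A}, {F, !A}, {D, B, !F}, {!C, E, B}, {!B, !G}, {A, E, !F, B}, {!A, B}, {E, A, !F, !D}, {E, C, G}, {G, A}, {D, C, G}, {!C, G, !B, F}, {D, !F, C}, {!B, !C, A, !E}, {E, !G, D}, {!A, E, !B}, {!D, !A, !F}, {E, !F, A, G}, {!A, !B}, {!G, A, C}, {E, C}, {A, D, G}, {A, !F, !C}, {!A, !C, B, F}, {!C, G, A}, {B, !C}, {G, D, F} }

Try F = true.
Try D = true.
From the singleton clause (!A), A = false.
From the singleton clause (E), E = true.
From the singleton clause (G), G = true.
From the singleton clause (!B), B = false.
From the singleton clause (C), C = true.
But (!C) is also a unit clause — contradiction.
Backtrack on D: now try D = false.
From the singleton clause (B), B = true.
From the singleton clause (!G), G = false.
From the singleton clause (A), A = true.
But (!A) is also a unit clause — contradiction.
Both values of D lead to a conflict.
Backtrack on F: now try F = false.
From the singleton clause (!A), A = false.
From the singleton clause (G), G = true.
From the singleton clause (!B), B = false.
From the singleton clause (C), C = true.
But (!C) is also a unit clause — contradiction.
Both values of F lead to a conflict.

UNSATISFIABLE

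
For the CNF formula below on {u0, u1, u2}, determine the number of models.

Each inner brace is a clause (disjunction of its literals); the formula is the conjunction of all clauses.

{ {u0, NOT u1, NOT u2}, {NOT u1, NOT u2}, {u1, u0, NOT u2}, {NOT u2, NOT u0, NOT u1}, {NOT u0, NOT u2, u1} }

There are 2^3 = 8 truth assignments over (u0, u1, u2).
Split on u0. With u0 = true, the clauses containing u0 are satisfied and NOT u0 drops from the rest; 2 of the 2^2 = 4 assignments to the other variables satisfy what remains.
With u0 = false, by the same count on the reduced clause set, 2 assignments work.
Total: 2 + 2 = 4.

4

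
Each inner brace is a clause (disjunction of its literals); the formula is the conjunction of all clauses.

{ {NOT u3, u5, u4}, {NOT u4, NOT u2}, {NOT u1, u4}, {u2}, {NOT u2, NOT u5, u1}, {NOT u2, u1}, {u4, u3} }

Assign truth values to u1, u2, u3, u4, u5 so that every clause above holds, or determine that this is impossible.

UNSATISFIABLE

From the singleton clause (u2), u2 = true.
From the singleton clause (NOT u4), u4 = false.
From the singleton clause (NOT u1), u1 = false.
But (u1) is also a unit clause — contradiction.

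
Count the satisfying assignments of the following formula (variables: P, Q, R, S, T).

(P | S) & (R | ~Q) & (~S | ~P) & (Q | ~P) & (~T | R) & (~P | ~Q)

There are 2^5 = 32 truth assignments over (P, Q, R, S, T).
Split on P. With P = 1, the clauses containing P are satisfied and ~P drops from the rest; 0 of the 2^4 = 16 assignments to the other variables satisfy what remains.
With P = 0, by the same count on the reduced clause set, 5 assignments work.
Total: 0 + 5 = 5.

5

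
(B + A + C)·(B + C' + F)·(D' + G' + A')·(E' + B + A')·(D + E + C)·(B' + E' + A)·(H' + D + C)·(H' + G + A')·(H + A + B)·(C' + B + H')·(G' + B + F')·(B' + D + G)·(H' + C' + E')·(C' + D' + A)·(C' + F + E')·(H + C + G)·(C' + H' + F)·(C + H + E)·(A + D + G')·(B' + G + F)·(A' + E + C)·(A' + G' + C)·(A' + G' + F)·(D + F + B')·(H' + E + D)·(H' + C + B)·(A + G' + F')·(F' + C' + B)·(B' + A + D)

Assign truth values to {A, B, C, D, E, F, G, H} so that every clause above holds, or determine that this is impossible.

Suppose B = 1.
Suppose E = 0.
Suppose D = 0.
(C) alone gives C = 1.
(G) alone gives G = 1.
(A) alone gives A = 1.
(F) alone gives F = 1.
(H') alone gives H = 0.
Every clause now holds.

A=1, B=1, C=1, D=0, E=0, F=1, G=1, H=0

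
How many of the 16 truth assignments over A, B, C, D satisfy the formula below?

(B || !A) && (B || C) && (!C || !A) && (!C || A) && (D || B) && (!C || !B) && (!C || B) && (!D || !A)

There are 2^4 = 16 truth assignments over (A, B, C, D).
Split on D. With D = true, the clauses containing D are satisfied and !D drops from the rest; 1 of the 2^3 = 8 assignments to the other variables satisfy what remains.
With D = false, by the same count on the reduced clause set, 2 assignments work.
(One model: A=F, B=T, C=F, D=F.)
Total: 1 + 2 = 3.

3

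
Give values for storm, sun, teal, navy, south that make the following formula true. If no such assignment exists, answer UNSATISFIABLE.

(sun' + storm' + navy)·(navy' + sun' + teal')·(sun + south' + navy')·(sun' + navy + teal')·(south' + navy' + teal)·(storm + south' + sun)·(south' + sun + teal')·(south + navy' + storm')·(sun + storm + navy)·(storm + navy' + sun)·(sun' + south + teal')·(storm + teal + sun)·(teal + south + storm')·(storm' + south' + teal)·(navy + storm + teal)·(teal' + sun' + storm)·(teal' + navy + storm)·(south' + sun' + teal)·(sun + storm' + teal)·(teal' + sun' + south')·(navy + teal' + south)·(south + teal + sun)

Branch on sun: set sun = 1.
Branch on storm: set storm = 0.
Unit clause (teal') forces teal = 0.
Unit clause (navy) forces navy = 1.
Unit clause (south') forces south = 0.
This assignment satisfies each clause.

storm ↦ 0, sun ↦ 1, teal ↦ 0, navy ↦ 1, south ↦ 0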